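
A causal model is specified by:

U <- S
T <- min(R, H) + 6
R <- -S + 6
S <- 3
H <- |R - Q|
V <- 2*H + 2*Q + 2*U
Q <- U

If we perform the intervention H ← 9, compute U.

Under do(H=9), the mechanism H <- |R - Q| is discarded; H is fixed at 9.
No directed path runs from H to U, so U keeps its natural value.
U = S  [with S=3]  = 3

3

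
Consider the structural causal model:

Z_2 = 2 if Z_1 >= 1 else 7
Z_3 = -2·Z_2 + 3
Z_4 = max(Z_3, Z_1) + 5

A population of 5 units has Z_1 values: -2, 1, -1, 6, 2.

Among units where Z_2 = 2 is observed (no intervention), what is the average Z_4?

Observing Z_2=2 restricts to units where Z_2's equation naturally yields 2: Z_1 ∈ {1, 6, 2}. In that subpopulation Z_4 = 6, 11, 7, mean 8.

8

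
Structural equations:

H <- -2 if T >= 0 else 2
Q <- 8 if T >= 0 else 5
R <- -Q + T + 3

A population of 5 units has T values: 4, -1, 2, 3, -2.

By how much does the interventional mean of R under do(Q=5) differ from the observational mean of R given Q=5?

2.7

The intervention sets Q=5 in all 5 units regardless of T. Recomputing R per unit gives 2, -3, 0, 1, -4; average -0.8.
Observing Q=5 restricts to units where Q's equation naturally yields 5: T ∈ {-1, -2}. In that subpopulation R = -3, -4, mean -3.5.
Difference = -0.8 − (-3.5) = 2.7.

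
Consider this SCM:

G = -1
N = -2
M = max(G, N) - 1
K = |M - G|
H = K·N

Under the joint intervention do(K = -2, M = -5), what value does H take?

The joint intervention fixes K = -2, M = -5, removing each variable's own equation.
H = K·N  [with K=-2, N=-2]  = 4

4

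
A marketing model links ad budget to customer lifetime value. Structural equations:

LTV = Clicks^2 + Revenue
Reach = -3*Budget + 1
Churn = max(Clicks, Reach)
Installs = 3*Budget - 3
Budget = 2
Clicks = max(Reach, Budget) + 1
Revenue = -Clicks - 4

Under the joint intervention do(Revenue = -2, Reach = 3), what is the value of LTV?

Setting Revenue = -2, Reach = 3 by intervention discards those variables' equations.
Clicks = max(Reach, Budget) + 1  [with Reach=3, Budget=2]  = 4
LTV = Clicks^2 + Revenue  [with Clicks=4, Revenue=-2]  = 14

14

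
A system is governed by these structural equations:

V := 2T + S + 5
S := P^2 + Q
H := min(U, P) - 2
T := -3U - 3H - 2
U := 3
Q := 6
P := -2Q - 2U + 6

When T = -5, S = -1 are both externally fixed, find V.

Setting T = -5, S = -1 by intervention discards those variables' equations.
V = 2T + S + 5  [with T=-5, S=-1]  = -6

-6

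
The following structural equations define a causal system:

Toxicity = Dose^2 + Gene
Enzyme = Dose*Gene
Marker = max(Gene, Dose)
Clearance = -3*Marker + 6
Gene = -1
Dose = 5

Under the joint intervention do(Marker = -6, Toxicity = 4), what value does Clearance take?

24

The joint intervention fixes Marker = -6, Toxicity = 4, removing each variable's own equation.
Clearance = -3*Marker + 6  [with Marker=-6]  = 24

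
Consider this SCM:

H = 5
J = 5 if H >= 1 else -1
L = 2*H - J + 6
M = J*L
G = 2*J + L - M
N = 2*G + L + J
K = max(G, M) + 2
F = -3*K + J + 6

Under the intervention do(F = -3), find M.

The intervention breaks the incoming arrows to F: F = -3*K + J + 6 no longer applies, and F = -3.
Since M is not a descendant of the intervened variable, it is unaffected.
J = 5 if H >= 1 else -1  [with H=5]  = 5
L = 2*H - J + 6  [with H=5, J=5]  = 11
M = J*L  [with J=5, L=11]  = 55

55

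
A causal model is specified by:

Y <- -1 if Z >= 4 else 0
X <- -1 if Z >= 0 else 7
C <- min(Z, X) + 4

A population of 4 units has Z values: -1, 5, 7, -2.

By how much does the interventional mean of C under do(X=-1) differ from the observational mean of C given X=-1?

-0.25

Under do(X=-1), X's equation is replaced by X=-1 for every unit. Per-unit C: 3, 3, 3, 2. Mean = 2.75.
Conditioning on X=-1 selects the 2 unit(s) with Z ∈ {5, 7}. Their C values: 3, 3. Mean = 3.
Difference = 2.75 − 3 = -0.25.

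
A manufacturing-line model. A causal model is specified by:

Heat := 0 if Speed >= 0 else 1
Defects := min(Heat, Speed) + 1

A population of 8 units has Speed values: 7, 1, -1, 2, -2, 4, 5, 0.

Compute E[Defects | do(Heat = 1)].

do(Heat=1) breaks Heat's dependence on Speed. With Heat=1 fixed, Defects across the units is 2, 2, 0, 2, -1, 2, 2, 1, mean 1.25.

1.25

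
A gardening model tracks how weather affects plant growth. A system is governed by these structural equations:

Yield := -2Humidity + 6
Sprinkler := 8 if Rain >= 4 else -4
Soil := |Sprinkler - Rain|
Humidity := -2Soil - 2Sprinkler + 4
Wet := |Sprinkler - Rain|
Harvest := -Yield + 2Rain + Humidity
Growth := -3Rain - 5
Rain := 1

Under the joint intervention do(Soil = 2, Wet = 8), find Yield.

Under do(Soil = 2, Wet = 8), each intervened variable's structural equation is replaced by its fixed value.
Sprinkler = 8 if Rain >= 4 else -4  [with Rain=1]  = -4
Humidity = -2Soil - 2Sprinkler + 4  [with Soil=2, Sprinkler=-4]  = 8
Yield = -2Humidity + 6  [with Humidity=8]  = -10

-10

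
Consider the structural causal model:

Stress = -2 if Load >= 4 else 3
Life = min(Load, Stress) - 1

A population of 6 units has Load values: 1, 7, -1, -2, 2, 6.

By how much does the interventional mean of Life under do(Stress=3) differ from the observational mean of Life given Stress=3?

1

Every unit gets Stress=3 under the intervention. Life values become 0, 2, -2, -3, 1, 2; E[Life|do(Stress=3)] = 0.
Observing Stress=3 restricts to units where Stress's equation naturally yields 3: Load ∈ {1, -1, -2, 2}. In that subpopulation Life = 0, -2, -3, 1, mean -1.
Difference = 0 − (-1) = 1.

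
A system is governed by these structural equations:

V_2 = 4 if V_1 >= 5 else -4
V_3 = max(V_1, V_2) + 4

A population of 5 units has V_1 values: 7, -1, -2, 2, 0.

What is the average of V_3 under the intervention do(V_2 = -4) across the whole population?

Every unit gets V_2=-4 under the intervention. V_3 values become 11, 3, 2, 6, 4; E[V_3|do(V_2=-4)] = 5.2.

5.2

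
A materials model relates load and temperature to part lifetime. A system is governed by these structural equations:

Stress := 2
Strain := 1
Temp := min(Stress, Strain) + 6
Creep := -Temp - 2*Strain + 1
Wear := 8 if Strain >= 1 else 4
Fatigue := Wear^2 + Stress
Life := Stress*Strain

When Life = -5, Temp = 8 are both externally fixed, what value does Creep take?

The joint intervention fixes Life = -5, Temp = 8, removing each variable's own equation.
Creep = -Temp - 2*Strain + 1  [with Temp=8, Strain=1]  = -9

-9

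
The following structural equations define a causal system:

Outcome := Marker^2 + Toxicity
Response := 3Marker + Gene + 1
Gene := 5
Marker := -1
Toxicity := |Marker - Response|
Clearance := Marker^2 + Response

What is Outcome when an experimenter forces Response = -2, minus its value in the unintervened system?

The intervention breaks the incoming arrows to Response: Response := 3Marker + Gene + 1 no longer applies, and Response = -2.
Toxicity = |Marker - Response|  [with Marker=-1, Response=-2]  = 1
Outcome = Marker^2 + Toxicity  [with Marker=-1, Toxicity=1]  = 2
Without intervention: Response = 3Marker + Gene + 1  [with Marker=-1, Gene=5]  = 3; Toxicity = |Marker - Response|  [with Marker=-1, Response=3]  = 4; Outcome = Marker^2 + Toxicity  [with Marker=-1, Toxicity=4]  = 5.
Change = 2 − 5 = -3.

-3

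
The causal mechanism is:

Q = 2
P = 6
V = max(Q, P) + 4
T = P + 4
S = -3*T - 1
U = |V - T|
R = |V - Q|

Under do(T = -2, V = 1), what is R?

1

The joint intervention fixes T = -2, V = 1, removing each variable's own equation.
R = |V - Q|  [with V=1, Q=2]  = 1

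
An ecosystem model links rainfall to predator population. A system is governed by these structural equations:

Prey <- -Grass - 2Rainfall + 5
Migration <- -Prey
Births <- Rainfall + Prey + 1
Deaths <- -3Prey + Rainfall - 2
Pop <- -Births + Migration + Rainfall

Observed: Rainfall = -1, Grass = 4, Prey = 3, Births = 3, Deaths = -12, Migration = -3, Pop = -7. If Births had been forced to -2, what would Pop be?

The intervention breaks the incoming arrows to Births: Births <- Rainfall + Prey + 1 no longer applies, and Births = -2.
Prey = -Grass - 2Rainfall + 5  [with Grass=4, Rainfall=-1]  = 3
Migration = -Prey  [with Prey=3]  = -3
Pop = -Births + Migration + Rainfall  [with Births=-2, Migration=-3, Rainfall=-1]  = -2

-2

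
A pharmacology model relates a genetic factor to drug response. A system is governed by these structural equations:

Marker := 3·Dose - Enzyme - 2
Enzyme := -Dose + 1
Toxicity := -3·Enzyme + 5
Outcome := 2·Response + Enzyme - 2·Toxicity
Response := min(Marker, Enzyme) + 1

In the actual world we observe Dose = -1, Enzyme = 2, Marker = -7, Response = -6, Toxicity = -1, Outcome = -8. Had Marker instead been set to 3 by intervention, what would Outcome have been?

The intervention breaks the incoming arrows to Marker: Marker := 3·Dose - Enzyme - 2 no longer applies, and Marker = 3.
Enzyme = -Dose + 1  [with Dose=-1]  = 2
Response = min(Marker, Enzyme) + 1  [with Marker=3, Enzyme=2]  = 3
Toxicity = -3·Enzyme + 5  [with Enzyme=2]  = -1
Outcome = 2·Response + Enzyme - 2·Toxicity  [with Response=3, Enzyme=2, Toxicity=-1]  = 10

10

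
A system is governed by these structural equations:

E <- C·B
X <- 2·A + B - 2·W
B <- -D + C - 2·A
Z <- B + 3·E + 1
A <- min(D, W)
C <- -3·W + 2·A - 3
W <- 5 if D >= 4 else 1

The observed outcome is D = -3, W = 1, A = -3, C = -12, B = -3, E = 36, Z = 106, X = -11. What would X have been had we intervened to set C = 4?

5

do(C=4) replaces the equation C <- -3·W + 2·A - 3 with the constant C = 4.
W = 5 if D >= 4 else 1  [with D=-3]  = 1
A = min(D, W)  [with D=-3, W=1]  = -3
B = -D + C - 2·A  [with D=-3, C=4, A=-3]  = 13
X = 2·A + B - 2·W  [with A=-3, B=13, W=1]  = 5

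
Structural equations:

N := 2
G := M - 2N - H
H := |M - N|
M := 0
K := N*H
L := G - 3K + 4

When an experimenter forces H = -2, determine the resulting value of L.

14

The intervention breaks the incoming arrows to H: H := |M - N| no longer applies, and H = -2.
G = M - 2N - H  [with M=0, N=2, H=-2]  = -2
K = N*H  [with N=2, H=-2]  = -4
L = G - 3K + 4  [with G=-2, K=-4]  = 14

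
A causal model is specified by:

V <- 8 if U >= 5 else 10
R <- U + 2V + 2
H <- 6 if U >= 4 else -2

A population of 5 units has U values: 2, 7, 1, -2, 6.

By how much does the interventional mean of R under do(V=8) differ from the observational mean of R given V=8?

Every unit gets V=8 under the intervention. R values become 20, 25, 19, 16, 24; E[R|do(V=8)] = 20.8.
E[R|V=8] averages over only the 2 units with V=8 (U = 7, 6): R = 25, 24, mean 24.5.
Difference = 20.8 − 24.5 = -3.7.

-3.7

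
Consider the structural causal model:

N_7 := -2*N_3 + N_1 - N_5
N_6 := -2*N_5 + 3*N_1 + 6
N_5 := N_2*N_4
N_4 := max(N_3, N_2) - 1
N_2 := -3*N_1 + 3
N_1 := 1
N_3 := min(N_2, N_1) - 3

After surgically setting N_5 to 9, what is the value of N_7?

-2

Under do(N_5=9), the mechanism N_5 := N_2*N_4 is discarded; N_5 is fixed at 9.
N_2 = -3*N_1 + 3  [with N_1=1]  = 0
N_3 = min(N_2, N_1) - 3  [with N_2=0, N_1=1]  = -3
N_7 = -2*N_3 + N_1 - N_5  [with N_3=-3, N_1=1, N_5=9]  = -2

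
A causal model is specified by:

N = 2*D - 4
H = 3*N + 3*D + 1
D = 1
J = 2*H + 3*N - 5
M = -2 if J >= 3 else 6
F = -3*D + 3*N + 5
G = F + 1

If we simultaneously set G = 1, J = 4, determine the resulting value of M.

Setting G = 1, J = 4 by intervention discards those variables' equations.
M = -2 if J >= 3 else 6  [with J=4]  = -2

-2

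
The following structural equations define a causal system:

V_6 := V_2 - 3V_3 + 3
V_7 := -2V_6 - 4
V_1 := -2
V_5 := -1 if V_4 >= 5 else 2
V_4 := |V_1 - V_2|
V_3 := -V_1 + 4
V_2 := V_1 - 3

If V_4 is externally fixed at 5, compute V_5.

-1

Intervening sets V_4 = 5 and removes its equation (V_4 := |V_1 - V_2|).
V_5 = -1 if V_4 >= 5 else 2  [with V_4=5]  = -1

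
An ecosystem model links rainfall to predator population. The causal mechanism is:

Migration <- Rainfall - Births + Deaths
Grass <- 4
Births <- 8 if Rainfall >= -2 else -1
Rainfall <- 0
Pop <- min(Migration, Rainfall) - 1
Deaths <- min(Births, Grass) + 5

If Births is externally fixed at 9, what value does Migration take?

0

do(Births=9) replaces the equation Births <- 8 if Rainfall >= -2 else -1 with the constant Births = 9.
Deaths = min(Births, Grass) + 5  [with Births=9, Grass=4]  = 9
Migration = Rainfall - Births + Deaths  [with Rainfall=0, Births=9, Deaths=9]  = 0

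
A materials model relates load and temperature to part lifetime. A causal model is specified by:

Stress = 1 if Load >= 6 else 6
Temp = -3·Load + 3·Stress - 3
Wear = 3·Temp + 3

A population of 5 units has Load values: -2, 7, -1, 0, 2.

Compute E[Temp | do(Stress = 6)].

The intervention sets Stress=6 in all 5 units regardless of Load. Recomputing Temp per unit gives 21, -6, 18, 15, 9; average 11.4.

11.4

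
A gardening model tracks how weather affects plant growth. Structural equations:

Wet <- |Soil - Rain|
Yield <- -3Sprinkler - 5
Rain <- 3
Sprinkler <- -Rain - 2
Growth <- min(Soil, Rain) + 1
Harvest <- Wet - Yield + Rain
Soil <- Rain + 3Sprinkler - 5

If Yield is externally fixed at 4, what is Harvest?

19

Intervening sets Yield = 4 and removes its equation (Yield <- -3Sprinkler - 5).
Sprinkler = -Rain - 2  [with Rain=3]  = -5
Soil = Rain + 3Sprinkler - 5  [with Rain=3, Sprinkler=-5]  = -17
Wet = |Soil - Rain|  [with Soil=-17, Rain=3]  = 20
Harvest = Wet - Yield + Rain  [with Wet=20, Yield=4, Rain=3]  = 19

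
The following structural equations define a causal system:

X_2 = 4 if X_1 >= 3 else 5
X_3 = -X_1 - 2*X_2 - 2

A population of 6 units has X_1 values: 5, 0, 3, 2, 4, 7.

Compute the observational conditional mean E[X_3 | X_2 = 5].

-13

Conditioning on X_2=5 selects the 2 unit(s) with X_1 ∈ {0, 2}. Their X_3 values: -12, -14. Mean = -13.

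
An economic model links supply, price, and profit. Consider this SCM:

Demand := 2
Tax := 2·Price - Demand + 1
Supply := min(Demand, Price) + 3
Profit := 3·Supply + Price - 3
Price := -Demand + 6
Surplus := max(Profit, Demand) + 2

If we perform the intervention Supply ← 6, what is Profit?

19

do(Supply=6) replaces the equation Supply := min(Demand, Price) + 3 with the constant Supply = 6.
Price = -Demand + 6  [with Demand=2]  = 4
Profit = 3·Supply + Price - 3  [with Supply=6, Price=4]  = 19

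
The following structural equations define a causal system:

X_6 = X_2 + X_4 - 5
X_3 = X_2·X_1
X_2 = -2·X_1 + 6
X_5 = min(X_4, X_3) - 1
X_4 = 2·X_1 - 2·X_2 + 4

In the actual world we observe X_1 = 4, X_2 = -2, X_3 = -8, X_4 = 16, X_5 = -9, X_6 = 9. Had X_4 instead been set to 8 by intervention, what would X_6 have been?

Under do(X_4=8), the mechanism X_4 = 2·X_1 - 2·X_2 + 4 is discarded; X_4 is fixed at 8.
X_2 = -2·X_1 + 6  [with X_1=4]  = -2
X_6 = X_2 + X_4 - 5  [with X_2=-2, X_4=8]  = 1

1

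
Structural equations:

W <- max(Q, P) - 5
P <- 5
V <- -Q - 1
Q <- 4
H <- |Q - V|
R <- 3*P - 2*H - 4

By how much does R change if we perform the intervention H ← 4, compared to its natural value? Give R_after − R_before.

10

The intervention breaks the incoming arrows to H: H <- |Q - V| no longer applies, and H = 4.
R = 3*P - 2*H - 4  [with P=5, H=4]  = 3
Without intervention: V = -Q - 1  [with Q=4]  = -5; H = |Q - V|  [with Q=4, V=-5]  = 9; R = 3*P - 2*H - 4  [with P=5, H=9]  = -7.
Change = 3 − (-7) = 10.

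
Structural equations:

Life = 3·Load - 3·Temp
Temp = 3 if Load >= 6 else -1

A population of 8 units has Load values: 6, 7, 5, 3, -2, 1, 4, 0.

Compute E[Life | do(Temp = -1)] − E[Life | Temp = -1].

3.5

do(Temp=-1) breaks Temp's dependence on Load. With Temp=-1 fixed, Life across the units is 21, 24, 18, 12, -3, 6, 15, 3, mean 12.
Conditioning on Temp=-1 selects the 6 unit(s) with Load ∈ {5, 3, -2, 1, 4, 0}. Their Life values: 18, 12, -3, 6, 15, 3. Mean = 8.5.
Difference = 12 − 8.5 = 3.5.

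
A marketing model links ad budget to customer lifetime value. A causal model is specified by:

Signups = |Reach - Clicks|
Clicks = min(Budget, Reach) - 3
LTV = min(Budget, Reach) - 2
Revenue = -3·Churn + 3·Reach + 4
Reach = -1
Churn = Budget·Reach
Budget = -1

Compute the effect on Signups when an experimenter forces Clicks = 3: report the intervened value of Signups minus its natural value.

1

The intervention breaks the incoming arrows to Clicks: Clicks = min(Budget, Reach) - 3 no longer applies, and Clicks = 3.
Signups = |Reach - Clicks|  [with Reach=-1, Clicks=3]  = 4
Without intervention: Clicks = min(Budget, Reach) - 3  [with Budget=-1, Reach=-1]  = -4; Signups = |Reach - Clicks|  [with Reach=-1, Clicks=-4]  = 3.
Change = 4 − 3 = 1.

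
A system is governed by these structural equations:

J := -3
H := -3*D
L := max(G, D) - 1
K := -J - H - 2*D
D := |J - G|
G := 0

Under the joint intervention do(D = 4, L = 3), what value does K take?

The joint intervention fixes D = 4, L = 3, removing each variable's own equation.
H = -3*D  [with D=4]  = -12
K = -J - H - 2*D  [with J=-3, H=-12, D=4]  = 7

7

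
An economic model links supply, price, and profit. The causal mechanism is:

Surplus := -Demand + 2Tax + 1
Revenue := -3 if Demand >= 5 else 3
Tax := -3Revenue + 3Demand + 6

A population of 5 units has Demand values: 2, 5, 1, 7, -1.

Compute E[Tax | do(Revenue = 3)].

5.4

Every unit gets Revenue=3 under the intervention. Tax values become 3, 12, 0, 18, -6; E[Tax|do(Revenue=3)] = 5.4.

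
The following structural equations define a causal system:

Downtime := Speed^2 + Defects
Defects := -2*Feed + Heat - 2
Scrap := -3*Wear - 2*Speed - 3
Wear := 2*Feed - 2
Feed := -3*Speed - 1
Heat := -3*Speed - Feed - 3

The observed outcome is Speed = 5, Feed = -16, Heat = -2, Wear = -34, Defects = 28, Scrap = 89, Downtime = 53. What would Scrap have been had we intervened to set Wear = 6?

-31

Under do(Wear=6), the mechanism Wear := 2*Feed - 2 is discarded; Wear is fixed at 6.
Scrap = -3*Wear - 2*Speed - 3  [with Wear=6, Speed=5]  = -31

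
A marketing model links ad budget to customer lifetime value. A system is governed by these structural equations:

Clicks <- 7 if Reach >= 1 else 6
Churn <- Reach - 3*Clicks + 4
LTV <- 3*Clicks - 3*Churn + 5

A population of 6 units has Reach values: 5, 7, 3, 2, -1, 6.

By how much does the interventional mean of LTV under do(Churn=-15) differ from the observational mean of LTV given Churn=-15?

Under do(Churn=-15), Churn's equation is replaced by Churn=-15 for every unit. Per-unit LTV: 71, 71, 71, 71, 68, 71. Mean = 70.5.
E[LTV|Churn=-15] averages over only the 2 units with Churn=-15 (Reach = 2, -1): LTV = 71, 68, mean 69.5.
Difference = 70.5 − 69.5 = 1.

1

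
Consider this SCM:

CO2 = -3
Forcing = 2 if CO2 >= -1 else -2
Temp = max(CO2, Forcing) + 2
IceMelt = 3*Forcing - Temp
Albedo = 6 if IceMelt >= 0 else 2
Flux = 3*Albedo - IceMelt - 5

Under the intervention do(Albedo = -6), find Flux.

The intervention breaks the incoming arrows to Albedo: Albedo = 6 if IceMelt >= 0 else 2 no longer applies, and Albedo = -6.
Forcing = 2 if CO2 >= -1 else -2  [with CO2=-3]  = -2
Temp = max(CO2, Forcing) + 2  [with CO2=-3, Forcing=-2]  = 0
IceMelt = 3*Forcing - Temp  [with Forcing=-2, Temp=0]  = -6
Flux = 3*Albedo - IceMelt - 5  [with Albedo=-6, IceMelt=-6]  = -17

-17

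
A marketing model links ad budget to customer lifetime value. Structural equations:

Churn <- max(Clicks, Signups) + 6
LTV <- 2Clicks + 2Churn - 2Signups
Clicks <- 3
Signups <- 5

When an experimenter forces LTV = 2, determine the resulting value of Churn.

Under do(LTV=2), the mechanism LTV <- 2Clicks + 2Churn - 2Signups is discarded; LTV is fixed at 2.
Since Churn is not a descendant of the intervened variable, it is unaffected.
Churn = max(Clicks, Signups) + 6  [with Clicks=3, Signups=5]  = 11

11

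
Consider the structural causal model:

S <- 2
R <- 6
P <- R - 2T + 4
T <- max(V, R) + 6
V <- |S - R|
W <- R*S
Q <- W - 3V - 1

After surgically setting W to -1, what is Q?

-14

Under do(W=-1), the mechanism W <- R*S is discarded; W is fixed at -1.
V = |S - R|  [with S=2, R=6]  = 4
Q = W - 3V - 1  [with W=-1, V=4]  = -14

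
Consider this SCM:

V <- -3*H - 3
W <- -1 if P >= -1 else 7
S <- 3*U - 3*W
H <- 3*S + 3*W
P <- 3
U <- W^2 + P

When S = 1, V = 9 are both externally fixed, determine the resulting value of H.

0

Setting S = 1, V = 9 by intervention discards those variables' equations.
W = -1 if P >= -1 else 7  [with P=3]  = -1
H = 3*S + 3*W  [with S=1, W=-1]  = 0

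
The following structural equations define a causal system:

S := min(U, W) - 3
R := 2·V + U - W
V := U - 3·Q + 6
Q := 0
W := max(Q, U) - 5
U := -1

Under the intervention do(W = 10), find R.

-1

The intervention breaks the incoming arrows to W: W := max(Q, U) - 5 no longer applies, and W = 10.
V = U - 3·Q + 6  [with U=-1, Q=0]  = 5
R = 2·V + U - W  [with V=5, U=-1, W=10]  = -1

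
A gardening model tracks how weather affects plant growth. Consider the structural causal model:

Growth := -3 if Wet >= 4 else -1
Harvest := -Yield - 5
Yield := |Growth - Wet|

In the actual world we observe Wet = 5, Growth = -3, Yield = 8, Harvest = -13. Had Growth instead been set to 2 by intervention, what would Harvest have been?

Under do(Growth=2), the mechanism Growth := -3 if Wet >= 4 else -1 is discarded; Growth is fixed at 2.
Yield = |Growth - Wet|  [with Growth=2, Wet=5]  = 3
Harvest = -Yield - 5  [with Yield=3]  = -8

-8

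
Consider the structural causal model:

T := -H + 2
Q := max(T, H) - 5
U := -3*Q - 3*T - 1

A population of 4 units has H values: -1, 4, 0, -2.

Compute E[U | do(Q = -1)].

-3.25

Under do(Q=-1), Q's equation is replaced by Q=-1 for every unit. Per-unit U: -7, 8, -4, -10. Mean = -3.25.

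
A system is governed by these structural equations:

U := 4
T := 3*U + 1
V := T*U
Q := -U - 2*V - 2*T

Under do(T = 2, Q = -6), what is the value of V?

8

The joint intervention fixes T = 2, Q = -6, removing each variable's own equation.
V = T*U  [with T=2, U=4]  = 8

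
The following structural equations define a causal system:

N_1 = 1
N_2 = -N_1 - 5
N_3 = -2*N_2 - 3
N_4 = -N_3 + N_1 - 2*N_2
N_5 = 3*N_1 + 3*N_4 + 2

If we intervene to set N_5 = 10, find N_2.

Under do(N_5=10), the mechanism N_5 = 3*N_1 + 3*N_4 + 2 is discarded; N_5 is fixed at 10.
No directed path runs from N_5 to N_2, so N_2 keeps its natural value.
N_2 = -N_1 - 5  [with N_1=1]  = -6

-6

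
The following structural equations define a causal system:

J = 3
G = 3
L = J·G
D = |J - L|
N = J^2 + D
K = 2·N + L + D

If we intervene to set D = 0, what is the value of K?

Under do(D=0), the mechanism D = |J - L| is discarded; D is fixed at 0.
L = J·G  [with J=3, G=3]  = 9
N = J^2 + D  [with J=3, D=0]  = 9
K = 2·N + L + D  [with N=9, L=9, D=0]  = 27

27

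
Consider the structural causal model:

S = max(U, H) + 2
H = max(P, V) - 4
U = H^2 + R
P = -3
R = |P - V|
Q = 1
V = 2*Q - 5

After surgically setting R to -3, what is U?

46

Under do(R=-3), the mechanism R = |P - V| is discarded; R is fixed at -3.
V = 2*Q - 5  [with Q=1]  = -3
H = max(P, V) - 4  [with P=-3, V=-3]  = -7
U = H^2 + R  [with H=-7, R=-3]  = 46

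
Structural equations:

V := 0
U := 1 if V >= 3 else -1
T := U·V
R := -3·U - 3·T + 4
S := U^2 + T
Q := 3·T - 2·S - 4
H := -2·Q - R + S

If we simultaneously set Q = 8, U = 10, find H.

Setting Q = 8, U = 10 by intervention discards those variables' equations.
T = U·V  [with U=10, V=0]  = 0
R = -3·U - 3·T + 4  [with U=10, T=0]  = -26
S = U^2 + T  [with U=10, T=0]  = 100
H = -2·Q - R + S  [with Q=8, R=-26, S=100]  = 110

110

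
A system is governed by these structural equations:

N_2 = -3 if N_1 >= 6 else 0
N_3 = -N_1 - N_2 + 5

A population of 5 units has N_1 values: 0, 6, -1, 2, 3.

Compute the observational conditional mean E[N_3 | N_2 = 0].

4

Observing N_2=0 restricts to units where N_2's equation naturally yields 0: N_1 ∈ {0, -1, 2, 3}. In that subpopulation N_3 = 5, 6, 3, 2, mean 4.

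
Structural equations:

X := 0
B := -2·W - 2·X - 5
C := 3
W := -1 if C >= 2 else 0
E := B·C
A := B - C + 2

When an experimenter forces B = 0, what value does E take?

0

Intervening sets B = 0 and removes its equation (B := -2·W - 2·X - 5).
E = B·C  [with B=0, C=3]  = 0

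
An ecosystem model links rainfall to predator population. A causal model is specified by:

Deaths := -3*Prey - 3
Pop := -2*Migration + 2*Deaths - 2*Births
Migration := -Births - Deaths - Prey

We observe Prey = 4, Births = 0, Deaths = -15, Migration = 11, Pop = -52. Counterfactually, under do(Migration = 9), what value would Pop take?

-48

Intervening sets Migration = 9 and removes its equation (Migration := -Births - Deaths - Prey).
Deaths = -3*Prey - 3  [with Prey=4]  = -15
Pop = -2*Migration + 2*Deaths - 2*Births  [with Migration=9, Deaths=-15, Births=0]  = -48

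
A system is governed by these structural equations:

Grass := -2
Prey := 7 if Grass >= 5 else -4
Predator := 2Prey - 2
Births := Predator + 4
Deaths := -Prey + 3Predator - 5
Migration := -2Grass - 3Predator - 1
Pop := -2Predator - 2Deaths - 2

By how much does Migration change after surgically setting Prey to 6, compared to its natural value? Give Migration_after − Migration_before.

-60

Under do(Prey=6), the mechanism Prey := 7 if Grass >= 5 else -4 is discarded; Prey is fixed at 6.
Predator = 2Prey - 2  [with Prey=6]  = 10
Migration = -2Grass - 3Predator - 1  [with Grass=-2, Predator=10]  = -27
Without intervention: Prey = 7 if Grass >= 5 else -4  [with Grass=-2]  = -4; Predator = 2Prey - 2  [with Prey=-4]  = -10; Migration = -2Grass - 3Predator - 1  [with Grass=-2, Predator=-10]  = 33.
Change = -27 − 33 = -60.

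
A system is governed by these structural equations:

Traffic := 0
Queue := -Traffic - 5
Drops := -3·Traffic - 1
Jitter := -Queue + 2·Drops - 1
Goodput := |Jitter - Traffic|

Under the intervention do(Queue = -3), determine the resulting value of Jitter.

Under do(Queue=-3), the mechanism Queue := -Traffic - 5 is discarded; Queue is fixed at -3.
Drops = -3·Traffic - 1  [with Traffic=0]  = -1
Jitter = -Queue + 2·Drops - 1  [with Queue=-3, Drops=-1]  = 0

0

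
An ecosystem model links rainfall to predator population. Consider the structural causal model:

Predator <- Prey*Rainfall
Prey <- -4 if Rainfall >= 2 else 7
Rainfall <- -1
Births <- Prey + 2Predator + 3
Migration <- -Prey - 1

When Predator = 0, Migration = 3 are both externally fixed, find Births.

10

The joint intervention fixes Predator = 0, Migration = 3, removing each variable's own equation.
Prey = -4 if Rainfall >= 2 else 7  [with Rainfall=-1]  = 7
Births = Prey + 2Predator + 3  [with Prey=7, Predator=0]  = 10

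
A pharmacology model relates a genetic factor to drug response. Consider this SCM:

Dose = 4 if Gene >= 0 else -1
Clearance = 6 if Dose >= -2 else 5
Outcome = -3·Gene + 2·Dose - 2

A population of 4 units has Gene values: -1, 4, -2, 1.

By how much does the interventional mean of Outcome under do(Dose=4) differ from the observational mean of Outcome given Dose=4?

6

Every unit gets Dose=4 under the intervention. Outcome values become 9, -6, 12, 3; E[Outcome|do(Dose=4)] = 4.5.
E[Outcome|Dose=4] averages over only the 2 units with Dose=4 (Gene = 4, 1): Outcome = -6, 3, mean -1.5.
Difference = 4.5 − (-1.5) = 6.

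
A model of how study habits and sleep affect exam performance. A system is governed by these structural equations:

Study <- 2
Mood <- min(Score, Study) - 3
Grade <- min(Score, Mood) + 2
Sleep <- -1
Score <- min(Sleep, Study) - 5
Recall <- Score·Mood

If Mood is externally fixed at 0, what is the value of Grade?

-4

Under do(Mood=0), the mechanism Mood <- min(Score, Study) - 3 is discarded; Mood is fixed at 0.
Score = min(Sleep, Study) - 5  [with Sleep=-1, Study=2]  = -6
Grade = min(Score, Mood) + 2  [with Score=-6, Mood=0]  = -4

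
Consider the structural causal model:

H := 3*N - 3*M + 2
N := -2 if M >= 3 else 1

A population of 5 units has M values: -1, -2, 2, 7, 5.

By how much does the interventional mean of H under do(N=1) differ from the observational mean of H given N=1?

-7.6

Every unit gets N=1 under the intervention. H values become 8, 11, -1, -16, -10; E[H|do(N=1)] = -1.6.
Conditioning on N=1 selects the 3 unit(s) with M ∈ {-1, -2, 2}. Their H values: 8, 11, -1. Mean = 6.
Difference = -1.6 − 6 = -7.6.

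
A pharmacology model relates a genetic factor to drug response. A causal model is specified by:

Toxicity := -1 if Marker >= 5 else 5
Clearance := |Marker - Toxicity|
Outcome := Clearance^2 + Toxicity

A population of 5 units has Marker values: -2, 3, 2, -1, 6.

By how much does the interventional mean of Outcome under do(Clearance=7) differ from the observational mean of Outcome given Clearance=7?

1.8

do(Clearance=7) breaks Clearance's dependence on Marker. With Clearance=7 fixed, Outcome across the units is 54, 54, 54, 54, 48, mean 52.8.
Conditioning on Clearance=7 selects the 2 unit(s) with Marker ∈ {-2, 6}. Their Outcome values: 54, 48. Mean = 51.
Difference = 52.8 − 51 = 1.8.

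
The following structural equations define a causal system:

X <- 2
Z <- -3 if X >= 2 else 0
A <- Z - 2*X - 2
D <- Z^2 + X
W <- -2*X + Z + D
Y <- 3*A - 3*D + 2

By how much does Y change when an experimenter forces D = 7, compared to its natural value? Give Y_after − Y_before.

12

Under do(D=7), the mechanism D <- Z^2 + X is discarded; D is fixed at 7.
Z = -3 if X >= 2 else 0  [with X=2]  = -3
A = Z - 2*X - 2  [with Z=-3, X=2]  = -9
Y = 3*A - 3*D + 2  [with A=-9, D=7]  = -46
Without intervention: Z = -3 if X >= 2 else 0  [with X=2]  = -3; A = Z - 2*X - 2  [with Z=-3, X=2]  = -9; D = Z^2 + X  [with Z=-3, X=2]  = 11; Y = 3*A - 3*D + 2  [with A=-9, D=11]  = -58.
Change = -46 − (-58) = 12.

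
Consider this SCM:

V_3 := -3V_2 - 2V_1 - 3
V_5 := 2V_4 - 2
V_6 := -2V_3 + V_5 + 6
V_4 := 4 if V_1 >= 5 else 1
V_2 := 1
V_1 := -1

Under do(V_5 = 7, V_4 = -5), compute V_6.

Setting V_5 = 7, V_4 = -5 by intervention discards those variables' equations.
V_3 = -3V_2 - 2V_1 - 3  [with V_2=1, V_1=-1]  = -4
V_6 = -2V_3 + V_5 + 6  [with V_3=-4, V_5=7]  = 21

21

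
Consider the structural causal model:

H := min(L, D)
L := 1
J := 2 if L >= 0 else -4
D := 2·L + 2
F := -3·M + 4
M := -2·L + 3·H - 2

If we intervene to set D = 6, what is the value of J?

2

Under do(D=6), the mechanism D := 2·L + 2 is discarded; D is fixed at 6.
No directed path runs from D to J, so J keeps its natural value.
J = 2 if L >= 0 else -4  [with L=1]  = 2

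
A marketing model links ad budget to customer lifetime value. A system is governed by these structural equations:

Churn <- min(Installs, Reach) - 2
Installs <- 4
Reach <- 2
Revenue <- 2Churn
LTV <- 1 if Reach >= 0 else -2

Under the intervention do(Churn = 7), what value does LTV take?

1

do(Churn=7) replaces the equation Churn <- min(Installs, Reach) - 2 with the constant Churn = 7.
LTV is not downstream of the intervention, so its value is determined by the original equations.
LTV = 1 if Reach >= 0 else -2  [with Reach=2]  = 1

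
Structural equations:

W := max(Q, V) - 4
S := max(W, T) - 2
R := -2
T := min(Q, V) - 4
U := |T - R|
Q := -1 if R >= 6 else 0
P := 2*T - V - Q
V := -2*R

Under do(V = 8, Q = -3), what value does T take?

-7

Setting V = 8, Q = -3 by intervention discards those variables' equations.
T = min(Q, V) - 4  [with Q=-3, V=8]  = -7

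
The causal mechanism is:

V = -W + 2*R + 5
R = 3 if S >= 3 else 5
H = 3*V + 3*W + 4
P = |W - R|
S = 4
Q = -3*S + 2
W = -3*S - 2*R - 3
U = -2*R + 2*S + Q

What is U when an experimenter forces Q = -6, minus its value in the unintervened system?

The intervention breaks the incoming arrows to Q: Q = -3*S + 2 no longer applies, and Q = -6.
R = 3 if S >= 3 else 5  [with S=4]  = 3
U = -2*R + 2*S + Q  [with R=3, S=4, Q=-6]  = -4
Without intervention: R = 3 if S >= 3 else 5  [with S=4]  = 3; Q = -3*S + 2  [with S=4]  = -10; U = -2*R + 2*S + Q  [with R=3, S=4, Q=-10]  = -8.
Change = -4 − (-8) = 4.

4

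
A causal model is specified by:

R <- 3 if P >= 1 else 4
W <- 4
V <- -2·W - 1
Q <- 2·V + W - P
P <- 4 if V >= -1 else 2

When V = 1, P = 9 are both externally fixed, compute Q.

-3

Setting V = 1, P = 9 by intervention discards those variables' equations.
Q = 2·V + W - P  [with V=1, W=4, P=9]  = -3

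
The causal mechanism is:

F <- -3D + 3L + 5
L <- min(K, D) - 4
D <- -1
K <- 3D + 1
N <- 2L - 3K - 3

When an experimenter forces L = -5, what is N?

-7

The intervention breaks the incoming arrows to L: L <- min(K, D) - 4 no longer applies, and L = -5.
K = 3D + 1  [with D=-1]  = -2
N = 2L - 3K - 3  [with L=-5, K=-2]  = -7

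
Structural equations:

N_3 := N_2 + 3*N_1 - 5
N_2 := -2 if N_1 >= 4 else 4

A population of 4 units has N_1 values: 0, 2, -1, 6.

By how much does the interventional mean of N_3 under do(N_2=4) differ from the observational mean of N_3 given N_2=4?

Under do(N_2=4), N_2's equation is replaced by N_2=4 for every unit. Per-unit N_3: -1, 5, -4, 17. Mean = 4.25.
Observing N_2=4 restricts to units where N_2's equation naturally yields 4: N_1 ∈ {0, 2, -1}. In that subpopulation N_3 = -1, 5, -4, mean 0.
Difference = 4.25 − 0 = 4.25.

4.25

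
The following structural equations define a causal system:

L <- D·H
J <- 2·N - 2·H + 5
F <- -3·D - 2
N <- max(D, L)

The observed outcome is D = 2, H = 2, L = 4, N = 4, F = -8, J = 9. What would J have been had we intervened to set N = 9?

Under do(N=9), the mechanism N <- max(D, L) is discarded; N is fixed at 9.
J = 2·N - 2·H + 5  [with N=9, H=2]  = 19

19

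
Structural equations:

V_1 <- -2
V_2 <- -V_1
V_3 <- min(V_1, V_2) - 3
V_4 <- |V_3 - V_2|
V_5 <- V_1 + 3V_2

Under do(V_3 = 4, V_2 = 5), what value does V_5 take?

Setting V_3 = 4, V_2 = 5 by intervention discards those variables' equations.
V_5 = V_1 + 3V_2  [with V_1=-2, V_2=5]  = 13

13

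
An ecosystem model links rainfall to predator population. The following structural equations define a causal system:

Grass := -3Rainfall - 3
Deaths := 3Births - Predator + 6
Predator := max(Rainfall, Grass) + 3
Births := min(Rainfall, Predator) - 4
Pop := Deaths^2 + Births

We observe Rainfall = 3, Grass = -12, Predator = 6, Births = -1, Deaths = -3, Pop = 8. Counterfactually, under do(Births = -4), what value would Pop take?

140

Under do(Births=-4), the mechanism Births := min(Rainfall, Predator) - 4 is discarded; Births is fixed at -4.
Grass = -3Rainfall - 3  [with Rainfall=3]  = -12
Predator = max(Rainfall, Grass) + 3  [with Rainfall=3, Grass=-12]  = 6
Deaths = 3Births - Predator + 6  [with Births=-4, Predator=6]  = -12
Pop = Deaths^2 + Births  [with Deaths=-12, Births=-4]  = 140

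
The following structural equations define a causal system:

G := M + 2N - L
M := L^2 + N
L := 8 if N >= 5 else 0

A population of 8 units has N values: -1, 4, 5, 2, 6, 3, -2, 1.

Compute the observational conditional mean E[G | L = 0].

Conditioning on L=0 selects the 6 unit(s) with N ∈ {-1, 4, 2, 3, -2, 1}. Their G values: -3, 12, 6, 9, -6, 3. Mean = 3.5.

3.5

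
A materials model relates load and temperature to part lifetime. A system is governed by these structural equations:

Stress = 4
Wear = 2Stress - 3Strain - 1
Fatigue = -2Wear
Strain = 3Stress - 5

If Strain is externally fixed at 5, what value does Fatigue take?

16

Under do(Strain=5), the mechanism Strain = 3Stress - 5 is discarded; Strain is fixed at 5.
Wear = 2Stress - 3Strain - 1  [with Stress=4, Strain=5]  = -8
Fatigue = -2Wear  [with Wear=-8]  = 16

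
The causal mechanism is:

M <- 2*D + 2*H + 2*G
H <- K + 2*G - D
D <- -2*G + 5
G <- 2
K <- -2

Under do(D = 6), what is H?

-4

The intervention breaks the incoming arrows to D: D <- -2*G + 5 no longer applies, and D = 6.
H = K + 2*G - D  [with K=-2, G=2, D=6]  = -4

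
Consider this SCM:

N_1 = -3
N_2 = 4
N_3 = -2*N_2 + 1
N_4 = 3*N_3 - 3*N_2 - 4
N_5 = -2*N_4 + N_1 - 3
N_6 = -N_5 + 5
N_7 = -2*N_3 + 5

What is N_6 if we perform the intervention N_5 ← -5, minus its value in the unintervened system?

The intervention breaks the incoming arrows to N_5: N_5 = -2*N_4 + N_1 - 3 no longer applies, and N_5 = -5.
N_6 = -N_5 + 5  [with N_5=-5]  = 10
Without intervention: N_3 = -2*N_2 + 1  [with N_2=4]  = -7; N_4 = 3*N_3 - 3*N_2 - 4  [with N_3=-7, N_2=4]  = -37; N_5 = -2*N_4 + N_1 - 3  [with N_4=-37, N_1=-3]  = 68; N_6 = -N_5 + 5  [with N_5=68]  = -63.
Change = 10 − (-63) = 73.

73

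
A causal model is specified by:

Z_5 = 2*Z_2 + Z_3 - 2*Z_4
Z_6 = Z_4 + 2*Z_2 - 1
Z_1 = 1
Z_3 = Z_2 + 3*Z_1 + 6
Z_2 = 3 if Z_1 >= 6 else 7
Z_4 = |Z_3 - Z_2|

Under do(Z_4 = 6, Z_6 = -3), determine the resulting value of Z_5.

18

Setting Z_4 = 6, Z_6 = -3 by intervention discards those variables' equations.
Z_2 = 3 if Z_1 >= 6 else 7  [with Z_1=1]  = 7
Z_3 = Z_2 + 3*Z_1 + 6  [with Z_2=7, Z_1=1]  = 16
Z_5 = 2*Z_2 + Z_3 - 2*Z_4  [with Z_2=7, Z_3=16, Z_4=6]  = 18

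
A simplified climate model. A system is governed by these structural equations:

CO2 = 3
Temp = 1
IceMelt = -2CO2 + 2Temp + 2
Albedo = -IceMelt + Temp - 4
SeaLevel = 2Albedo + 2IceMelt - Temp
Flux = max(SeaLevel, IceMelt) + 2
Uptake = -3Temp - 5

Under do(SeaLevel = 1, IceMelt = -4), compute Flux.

3

The joint intervention fixes SeaLevel = 1, IceMelt = -4, removing each variable's own equation.
Flux = max(SeaLevel, IceMelt) + 2  [with SeaLevel=1, IceMelt=-4]  = 3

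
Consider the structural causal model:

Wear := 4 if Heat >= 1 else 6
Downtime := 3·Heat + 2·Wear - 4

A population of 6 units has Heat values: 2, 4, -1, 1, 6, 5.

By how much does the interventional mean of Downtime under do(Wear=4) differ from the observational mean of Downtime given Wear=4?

Every unit gets Wear=4 under the intervention. Downtime values become 10, 16, 1, 7, 22, 19; E[Downtime|do(Wear=4)] = 12.5.
Conditioning on Wear=4 selects the 5 unit(s) with Heat ∈ {2, 4, 1, 6, 5}. Their Downtime values: 10, 16, 7, 22, 19. Mean = 14.8.
Difference = 12.5 − 14.8 = -2.3.

-2.3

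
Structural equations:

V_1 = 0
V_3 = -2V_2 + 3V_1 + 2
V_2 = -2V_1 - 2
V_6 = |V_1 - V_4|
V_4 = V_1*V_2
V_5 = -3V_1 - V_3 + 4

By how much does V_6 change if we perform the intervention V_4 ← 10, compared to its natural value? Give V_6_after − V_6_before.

10

Under do(V_4=10), the mechanism V_4 = V_1*V_2 is discarded; V_4 is fixed at 10.
V_6 = |V_1 - V_4|  [with V_1=0, V_4=10]  = 10
Without intervention: V_2 = -2V_1 - 2  [with V_1=0]  = -2; V_4 = V_1*V_2  [with V_1=0, V_2=-2]  = 0; V_6 = |V_1 - V_4|  [with V_1=0, V_4=0]  = 0.
Change = 10 − 0 = 10.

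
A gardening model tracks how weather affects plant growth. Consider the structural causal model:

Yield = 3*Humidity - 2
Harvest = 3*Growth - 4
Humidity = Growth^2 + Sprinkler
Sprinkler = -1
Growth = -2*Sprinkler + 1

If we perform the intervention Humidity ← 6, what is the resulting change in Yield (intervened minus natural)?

-6

The intervention breaks the incoming arrows to Humidity: Humidity = Growth^2 + Sprinkler no longer applies, and Humidity = 6.
Yield = 3*Humidity - 2  [with Humidity=6]  = 16
Without intervention: Growth = -2*Sprinkler + 1  [with Sprinkler=-1]  = 3; Humidity = Growth^2 + Sprinkler  [with Growth=3, Sprinkler=-1]  = 8; Yield = 3*Humidity - 2  [with Humidity=8]  = 22.
Change = 16 − 22 = -6.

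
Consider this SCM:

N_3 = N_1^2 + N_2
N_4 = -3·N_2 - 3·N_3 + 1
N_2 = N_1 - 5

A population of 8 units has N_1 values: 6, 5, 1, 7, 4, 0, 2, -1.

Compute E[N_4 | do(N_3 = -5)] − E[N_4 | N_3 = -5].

-10.5

Under do(N_3=-5), N_3's equation is replaced by N_3=-5 for every unit. Per-unit N_4: 13, 16, 28, 10, 19, 31, 25, 34. Mean = 22.
E[N_4|N_3=-5] averages over only the 2 units with N_3=-5 (N_1 = 0, -1): N_4 = 31, 34, mean 32.5.
Difference = 22 − 32.5 = -10.5.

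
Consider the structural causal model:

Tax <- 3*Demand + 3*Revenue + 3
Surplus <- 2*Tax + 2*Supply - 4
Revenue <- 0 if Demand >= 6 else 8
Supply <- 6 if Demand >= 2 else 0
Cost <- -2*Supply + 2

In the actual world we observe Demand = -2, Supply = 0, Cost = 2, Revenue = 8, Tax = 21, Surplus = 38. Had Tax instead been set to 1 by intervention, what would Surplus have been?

-2

The intervention breaks the incoming arrows to Tax: Tax <- 3*Demand + 3*Revenue + 3 no longer applies, and Tax = 1.
Supply = 6 if Demand >= 2 else 0  [with Demand=-2]  = 0
Surplus = 2*Tax + 2*Supply - 4  [with Tax=1, Supply=0]  = -2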